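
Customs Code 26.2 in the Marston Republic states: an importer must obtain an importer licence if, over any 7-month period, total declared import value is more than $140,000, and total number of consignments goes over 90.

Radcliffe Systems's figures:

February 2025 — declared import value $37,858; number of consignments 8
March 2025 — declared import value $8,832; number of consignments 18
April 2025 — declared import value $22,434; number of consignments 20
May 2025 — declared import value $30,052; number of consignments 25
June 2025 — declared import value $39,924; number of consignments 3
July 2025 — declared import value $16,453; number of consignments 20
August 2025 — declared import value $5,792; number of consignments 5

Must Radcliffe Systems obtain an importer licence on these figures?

Yes

Total declared import value: $37,858 + $8,832 + $22,434 + $30,052 + $39,924 + $16,453 + $5,792 = $161,345 (> $140,000).
Total number of consignments: 8 + 18 + 20 + 25 + 3 + 20 + 5 = 99 (> 90).
The test is 'and': both thresholds are exceeded.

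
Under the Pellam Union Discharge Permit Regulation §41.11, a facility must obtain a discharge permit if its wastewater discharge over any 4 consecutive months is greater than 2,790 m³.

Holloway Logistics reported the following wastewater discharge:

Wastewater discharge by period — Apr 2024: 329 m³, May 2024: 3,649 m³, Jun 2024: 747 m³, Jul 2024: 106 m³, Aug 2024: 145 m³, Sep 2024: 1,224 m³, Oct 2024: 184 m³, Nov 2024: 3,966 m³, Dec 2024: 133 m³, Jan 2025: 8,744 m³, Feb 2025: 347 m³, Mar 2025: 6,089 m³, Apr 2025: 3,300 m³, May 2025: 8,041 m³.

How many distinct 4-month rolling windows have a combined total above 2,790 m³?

Apr 2024–Jul 2024: 329 m³ + 3,649 m³ + 747 m³ + 106 m³ = 4,831 m³ (over)
May 2024–Aug 2024: 3,649 m³ + 747 m³ + 106 m³ + 145 m³ = 4,647 m³ (over)
Jun 2024–Sep 2024: 747 m³ + 106 m³ + 145 m³ + 1,224 m³ = 2,222 m³ (under)
Jul 2024–Oct 2024: 106 m³ + 145 m³ + 1,224 m³ + 184 m³ = 1,659 m³ (under)
Aug 2024–Nov 2024: 145 m³ + 1,224 m³ + 184 m³ + 3,966 m³ = 5,519 m³ (over)
Sep 2024–Dec 2024: 1,224 m³ + 184 m³ + 3,966 m³ + 133 m³ = 5,507 m³ (over)
Oct 2024–Jan 2025: 184 m³ + 3,966 m³ + 133 m³ + 8,744 m³ = 13,027 m³ (over)
Nov 2024–Feb 2025: 3,966 m³ + 133 m³ + 8,744 m³ + 347 m³ = 13,190 m³ (over)
Dec 2024–Mar 2025: 133 m³ + 8,744 m³ + 347 m³ + 6,089 m³ = 15,313 m³ (over)
Jan 2025–Apr 2025: 8,744 m³ + 347 m³ + 6,089 m³ + 3,300 m³ = 18,480 m³ (over)
Feb 2025–May 2025: 347 m³ + 6,089 m³ + 3,300 m³ + 8,041 m³ = 17,777 m³ (over)
9 windows exceed the threshold.

9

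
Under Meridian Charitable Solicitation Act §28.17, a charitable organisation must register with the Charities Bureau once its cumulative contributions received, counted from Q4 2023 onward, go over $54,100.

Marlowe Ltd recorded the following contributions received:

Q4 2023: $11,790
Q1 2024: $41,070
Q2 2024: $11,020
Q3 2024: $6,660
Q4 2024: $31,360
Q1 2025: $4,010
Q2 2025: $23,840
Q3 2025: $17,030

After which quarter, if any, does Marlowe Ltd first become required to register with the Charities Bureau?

Through Q4 2023: $11,790
Through Q1 2024: $52,860
Through Q2 2024: $63,880 ← exceeds threshold

Q2 2024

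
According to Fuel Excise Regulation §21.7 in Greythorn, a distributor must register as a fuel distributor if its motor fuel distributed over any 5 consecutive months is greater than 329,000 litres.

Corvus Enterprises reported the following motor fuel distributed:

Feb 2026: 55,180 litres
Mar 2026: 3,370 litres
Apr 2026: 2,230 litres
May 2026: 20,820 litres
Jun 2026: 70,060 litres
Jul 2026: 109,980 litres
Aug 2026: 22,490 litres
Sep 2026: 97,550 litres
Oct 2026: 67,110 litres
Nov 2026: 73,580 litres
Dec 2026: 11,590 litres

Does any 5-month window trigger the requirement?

Yes

Feb 2026–Jun 2026: 55,180 litres + 3,370 litres + 2,230 litres + 20,820 litres + 70,060 litres = 151,660 litres (under)
Mar 2026–Jul 2026: 3,370 litres + 2,230 litres + 20,820 litres + 70,060 litres + 109,980 litres = 206,460 litres (under)
Apr 2026–Aug 2026: 2,230 litres + 20,820 litres + 70,060 litres + 109,980 litres + 22,490 litres = 225,580 litres (under)
May 2026–Sep 2026: 20,820 litres + 70,060 litres + 109,980 litres + 22,490 litres + 97,550 litres = 320,900 litres (under)
Jun 2026–Oct 2026: 70,060 litres + 109,980 litres + 22,490 litres + 97,550 litres + 67,110 litres = 367,190 litres (over)
Jul 2026–Nov 2026: 109,980 litres + 22,490 litres + 97,550 litres + 67,110 litres + 73,580 litres = 370,710 litres (over)
Aug 2026–Dec 2026: 22,490 litres + 97,550 litres + 67,110 litres + 73,580 litres + 11,590 litres = 272,320 litres (under)
At least one window exceeds 329,000 litres.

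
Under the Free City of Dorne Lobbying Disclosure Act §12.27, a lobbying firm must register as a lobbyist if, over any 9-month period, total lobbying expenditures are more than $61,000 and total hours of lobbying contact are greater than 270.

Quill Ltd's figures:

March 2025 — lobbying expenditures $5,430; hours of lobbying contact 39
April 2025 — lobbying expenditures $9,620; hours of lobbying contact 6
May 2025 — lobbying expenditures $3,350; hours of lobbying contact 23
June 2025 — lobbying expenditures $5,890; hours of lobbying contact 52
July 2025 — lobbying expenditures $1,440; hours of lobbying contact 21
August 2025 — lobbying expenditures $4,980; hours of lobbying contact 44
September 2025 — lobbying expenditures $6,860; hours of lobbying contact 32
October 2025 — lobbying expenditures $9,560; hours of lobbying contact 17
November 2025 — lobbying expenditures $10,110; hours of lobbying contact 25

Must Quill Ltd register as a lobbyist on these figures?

Total lobbying expenditures: $5,430 + $9,620 + $3,350 + $5,890 + $1,440 + $4,980 + $6,860 + $9,560 + $10,110 = $57,240 (≤ $61,000).
Total hours of lobbying contact: 39 + 6 + 23 + 52 + 21 + 44 + 32 + 17 + 25 = 259 (≤ 270).
The test is 'and': the rule requires both, and at least one is not exceeded.

No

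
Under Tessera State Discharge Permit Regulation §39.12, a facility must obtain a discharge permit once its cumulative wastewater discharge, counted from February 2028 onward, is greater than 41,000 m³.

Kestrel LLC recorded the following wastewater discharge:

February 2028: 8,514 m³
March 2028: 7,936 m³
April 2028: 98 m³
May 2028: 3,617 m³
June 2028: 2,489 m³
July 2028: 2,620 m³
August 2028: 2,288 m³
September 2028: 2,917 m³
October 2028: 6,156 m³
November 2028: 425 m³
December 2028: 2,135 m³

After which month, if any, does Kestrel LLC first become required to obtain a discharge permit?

Through February 2028: 8,514 m³
Through March 2028: 16,450 m³
Through April 2028: 16,548 m³
Through May 2028: 20,165 m³
Through June 2028: 22,654 m³
Through July 2028: 25,274 m³
Through August 2028: 27,562 m³
Through September 2028: 30,479 m³
Through October 2028: 36,635 m³
Through November 2028: 37,060 m³
Through December 2028: 39,195 m³
Final cumulative total 39,195 m³ ≤ 41,000 m³; the threshold is never exceeded.

Not triggered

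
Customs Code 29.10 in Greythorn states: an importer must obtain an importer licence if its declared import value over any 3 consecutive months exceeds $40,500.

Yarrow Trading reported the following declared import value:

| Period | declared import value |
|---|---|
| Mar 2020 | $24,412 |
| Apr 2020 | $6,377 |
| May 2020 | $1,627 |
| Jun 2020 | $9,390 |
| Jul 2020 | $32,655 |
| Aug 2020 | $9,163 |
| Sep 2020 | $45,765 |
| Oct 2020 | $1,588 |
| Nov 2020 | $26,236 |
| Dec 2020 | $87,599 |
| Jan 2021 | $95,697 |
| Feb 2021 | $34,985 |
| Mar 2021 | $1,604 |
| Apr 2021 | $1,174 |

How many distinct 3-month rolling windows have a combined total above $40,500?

9

Mar 2020–May 2020: $24,412 + $6,377 + $1,627 = $32,416 (under)
Apr 2020–Jun 2020: $6,377 + $1,627 + $9,390 = $17,394 (under)
May 2020–Jul 2020: $1,627 + $9,390 + $32,655 = $43,672 (over)
Jun 2020–Aug 2020: $9,390 + $32,655 + $9,163 = $51,208 (over)
Jul 2020–Sep 2020: $32,655 + $9,163 + $45,765 = $87,583 (over)
Aug 2020–Oct 2020: $9,163 + $45,765 + $1,588 = $56,516 (over)
Sep 2020–Nov 2020: $45,765 + $1,588 + $26,236 = $73,589 (over)
Oct 2020–Dec 2020: $1,588 + $26,236 + $87,599 = $115,423 (over)
Nov 2020–Jan 2021: $26,236 + $87,599 + $95,697 = $209,532 (over)
Dec 2020–Feb 2021: $87,599 + $95,697 + $34,985 = $218,281 (over)
Jan 2021–Mar 2021: $95,697 + $34,985 + $1,604 = $132,286 (over)
Feb 2021–Apr 2021: $34,985 + $1,604 + $1,174 = $37,763 (under)
9 windows exceed the threshold.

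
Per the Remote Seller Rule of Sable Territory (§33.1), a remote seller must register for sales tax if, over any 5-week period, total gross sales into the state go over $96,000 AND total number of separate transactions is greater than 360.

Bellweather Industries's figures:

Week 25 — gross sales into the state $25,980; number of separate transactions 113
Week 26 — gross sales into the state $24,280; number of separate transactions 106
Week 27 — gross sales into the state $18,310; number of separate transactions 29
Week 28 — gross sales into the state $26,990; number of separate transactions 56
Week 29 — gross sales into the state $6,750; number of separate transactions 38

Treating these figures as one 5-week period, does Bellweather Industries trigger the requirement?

No

Total gross sales into the state: $25,980 + $24,280 + $18,310 + $26,990 + $6,750 = $102,310 (> $96,000).
Total number of separate transactions: 113 + 106 + 29 + 56 + 38 = 342 (≤ 360).
The test is 'and': the rule requires both, and at least one is not exceeded.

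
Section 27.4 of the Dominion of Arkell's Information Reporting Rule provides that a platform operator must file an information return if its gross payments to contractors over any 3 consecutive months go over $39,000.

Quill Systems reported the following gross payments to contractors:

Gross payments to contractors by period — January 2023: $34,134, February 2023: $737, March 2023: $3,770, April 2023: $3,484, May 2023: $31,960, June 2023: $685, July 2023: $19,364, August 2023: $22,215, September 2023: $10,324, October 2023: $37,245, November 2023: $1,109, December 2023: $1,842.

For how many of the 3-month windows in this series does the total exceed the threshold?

January 2023–March 2023: $34,134 + $737 + $3,770 = $38,641 (under)
February 2023–April 2023: $737 + $3,770 + $3,484 = $7,991 (under)
March 2023–May 2023: $3,770 + $3,484 + $31,960 = $39,214 (over)
April 2023–June 2023: $3,484 + $31,960 + $685 = $36,129 (under)
May 2023–July 2023: $31,960 + $685 + $19,364 = $52,009 (over)
June 2023–August 2023: $685 + $19,364 + $22,215 = $42,264 (over)
July 2023–September 2023: $19,364 + $22,215 + $10,324 = $51,903 (over)
August 2023–October 2023: $22,215 + $10,324 + $37,245 = $69,784 (over)
September 2023–November 2023: $10,324 + $37,245 + $1,109 = $48,678 (over)
October 2023–December 2023: $37,245 + $1,109 + $1,842 = $40,196 (over)
7 windows exceed the threshold.

7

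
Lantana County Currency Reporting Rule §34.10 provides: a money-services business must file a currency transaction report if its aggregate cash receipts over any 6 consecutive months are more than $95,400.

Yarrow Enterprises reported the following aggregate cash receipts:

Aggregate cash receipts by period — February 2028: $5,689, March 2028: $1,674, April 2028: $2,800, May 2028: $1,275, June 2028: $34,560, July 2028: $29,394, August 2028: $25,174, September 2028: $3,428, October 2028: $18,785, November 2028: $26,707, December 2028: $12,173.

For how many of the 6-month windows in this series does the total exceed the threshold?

4

February 2028–July 2028: $5,689 + $1,674 + $2,800 + $1,275 + $34,560 + $29,394 = $75,392 (under)
March 2028–August 2028: $1,674 + $2,800 + $1,275 + $34,560 + $29,394 + $25,174 = $94,877 (under)
April 2028–September 2028: $2,800 + $1,275 + $34,560 + $29,394 + $25,174 + $3,428 = $96,631 (over)
May 2028–October 2028: $1,275 + $34,560 + $29,394 + $25,174 + $3,428 + $18,785 = $112,616 (over)
June 2028–November 2028: $34,560 + $29,394 + $25,174 + $3,428 + $18,785 + $26,707 = $138,048 (over)
July 2028–December 2028: $29,394 + $25,174 + $3,428 + $18,785 + $26,707 + $12,173 = $115,661 (over)
4 windows exceed the threshold.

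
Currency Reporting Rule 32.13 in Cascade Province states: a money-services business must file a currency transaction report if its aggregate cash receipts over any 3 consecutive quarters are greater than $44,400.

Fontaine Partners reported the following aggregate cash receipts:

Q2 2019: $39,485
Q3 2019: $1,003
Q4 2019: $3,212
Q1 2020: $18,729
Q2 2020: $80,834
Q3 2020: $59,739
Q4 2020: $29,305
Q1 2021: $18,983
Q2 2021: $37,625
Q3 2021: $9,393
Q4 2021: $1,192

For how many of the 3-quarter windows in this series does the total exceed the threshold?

7

Q2 2019–Q4 2019: $39,485 + $1,003 + $3,212 = $43,700 (under)
Q3 2019–Q1 2020: $1,003 + $3,212 + $18,729 = $22,944 (under)
Q4 2019–Q2 2020: $3,212 + $18,729 + $80,834 = $102,775 (over)
Q1 2020–Q3 2020: $18,729 + $80,834 + $59,739 = $159,302 (over)
Q2 2020–Q4 2020: $80,834 + $59,739 + $29,305 = $169,878 (over)
Q3 2020–Q1 2021: $59,739 + $29,305 + $18,983 = $108,027 (over)
Q4 2020–Q2 2021: $29,305 + $18,983 + $37,625 = $85,913 (over)
Q1 2021–Q3 2021: $18,983 + $37,625 + $9,393 = $66,001 (over)
Q2 2021–Q4 2021: $37,625 + $9,393 + $1,192 = $48,210 (over)
7 windows exceed the threshold.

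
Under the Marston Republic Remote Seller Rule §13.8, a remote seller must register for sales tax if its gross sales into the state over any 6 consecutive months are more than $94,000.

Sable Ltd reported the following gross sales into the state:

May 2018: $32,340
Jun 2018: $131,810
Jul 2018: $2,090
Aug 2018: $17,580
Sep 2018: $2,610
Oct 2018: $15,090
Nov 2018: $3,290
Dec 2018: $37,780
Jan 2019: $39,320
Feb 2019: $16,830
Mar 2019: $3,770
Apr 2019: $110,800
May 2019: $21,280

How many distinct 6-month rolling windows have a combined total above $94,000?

May 2018–Oct 2018: $32,340 + $131,810 + $2,090 + $17,580 + $2,610 + $15,090 = $201,520 (over)
Jun 2018–Nov 2018: $131,810 + $2,090 + $17,580 + $2,610 + $15,090 + $3,290 = $172,470 (over)
Jul 2018–Dec 2018: $2,090 + $17,580 + $2,610 + $15,090 + $3,290 + $37,780 = $78,440 (under)
Aug 2018–Jan 2019: $17,580 + $2,610 + $15,090 + $3,290 + $37,780 + $39,320 = $115,670 (over)
Sep 2018–Feb 2019: $2,610 + $15,090 + $3,290 + $37,780 + $39,320 + $16,830 = $114,920 (over)
Oct 2018–Mar 2019: $15,090 + $3,290 + $37,780 + $39,320 + $16,830 + $3,770 = $116,080 (over)
Nov 2018–Apr 2019: $3,290 + $37,780 + $39,320 + $16,830 + $3,770 + $110,800 = $211,790 (over)
Dec 2018–May 2019: $37,780 + $39,320 + $16,830 + $3,770 + $110,800 + $21,280 = $229,780 (over)
7 windows exceed the threshold.

7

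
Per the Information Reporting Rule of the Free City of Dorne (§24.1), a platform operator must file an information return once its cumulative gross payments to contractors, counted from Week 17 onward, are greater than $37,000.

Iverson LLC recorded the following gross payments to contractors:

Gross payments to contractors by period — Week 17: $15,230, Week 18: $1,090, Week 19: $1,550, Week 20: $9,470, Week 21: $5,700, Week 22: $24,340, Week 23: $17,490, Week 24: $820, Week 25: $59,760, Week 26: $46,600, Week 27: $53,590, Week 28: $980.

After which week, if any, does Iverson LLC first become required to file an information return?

Week 22

Through Week 17: $15,230
Through Week 18: $16,320
Through Week 19: $17,870
Through Week 20: $27,340
Through Week 21: $33,040
Through Week 22: $57,380 ← exceeds threshold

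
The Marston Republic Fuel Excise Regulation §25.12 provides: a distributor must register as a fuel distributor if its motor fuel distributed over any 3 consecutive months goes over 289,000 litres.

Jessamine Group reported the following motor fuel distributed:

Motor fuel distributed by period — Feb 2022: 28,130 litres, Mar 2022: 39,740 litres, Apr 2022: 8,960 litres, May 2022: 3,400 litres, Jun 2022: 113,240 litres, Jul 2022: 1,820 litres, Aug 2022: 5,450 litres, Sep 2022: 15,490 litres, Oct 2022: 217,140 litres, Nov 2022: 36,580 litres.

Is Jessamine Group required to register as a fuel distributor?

No

Feb 2022–Apr 2022: 28,130 litres + 39,740 litres + 8,960 litres = 76,830 litres (under)
Mar 2022–May 2022: 39,740 litres + 8,960 litres + 3,400 litres = 52,100 litres (under)
Apr 2022–Jun 2022: 8,960 litres + 3,400 litres + 113,240 litres = 125,600 litres (under)
May 2022–Jul 2022: 3,400 litres + 113,240 litres + 1,820 litres = 118,460 litres (under)
Jun 2022–Aug 2022: 113,240 litres + 1,820 litres + 5,450 litres = 120,510 litres (under)
Jul 2022–Sep 2022: 1,820 litres + 5,450 litres + 15,490 litres = 22,760 litres (under)
Aug 2022–Oct 2022: 5,450 litres + 15,490 litres + 217,140 litres = 238,080 litres (under)
Sep 2022–Nov 2022: 15,490 litres + 217,140 litres + 36,580 litres = 269,210 litres (under)
No window exceeds 289,000 litres.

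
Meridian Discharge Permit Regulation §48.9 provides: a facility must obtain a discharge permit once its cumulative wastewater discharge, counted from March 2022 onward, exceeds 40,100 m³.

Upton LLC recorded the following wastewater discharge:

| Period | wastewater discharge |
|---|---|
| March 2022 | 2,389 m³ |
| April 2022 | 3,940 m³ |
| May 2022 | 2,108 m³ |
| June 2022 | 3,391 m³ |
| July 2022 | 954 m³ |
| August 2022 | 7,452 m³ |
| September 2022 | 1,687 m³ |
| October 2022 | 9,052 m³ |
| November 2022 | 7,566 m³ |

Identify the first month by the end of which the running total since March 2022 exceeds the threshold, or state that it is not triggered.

Not triggered

Through March 2022: 2,389 m³
Through April 2022: 6,329 m³
Through May 2022: 8,437 m³
Through June 2022: 11,828 m³
Through July 2022: 12,782 m³
Through August 2022: 20,234 m³
Through September 2022: 21,921 m³
Through October 2022: 30,973 m³
Through November 2022: 38,539 m³
Final cumulative total 38,539 m³ ≤ 40,100 m³; the threshold is never exceeded.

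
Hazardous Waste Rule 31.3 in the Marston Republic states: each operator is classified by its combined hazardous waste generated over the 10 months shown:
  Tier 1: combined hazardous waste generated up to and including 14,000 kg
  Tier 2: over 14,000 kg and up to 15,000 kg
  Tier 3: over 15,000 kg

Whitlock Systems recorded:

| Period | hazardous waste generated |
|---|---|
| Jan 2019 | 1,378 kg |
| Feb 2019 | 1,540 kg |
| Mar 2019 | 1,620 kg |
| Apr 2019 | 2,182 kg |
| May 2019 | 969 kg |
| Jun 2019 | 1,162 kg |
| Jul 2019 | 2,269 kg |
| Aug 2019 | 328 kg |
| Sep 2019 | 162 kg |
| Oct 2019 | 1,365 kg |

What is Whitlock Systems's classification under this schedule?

Combined hazardous waste generated: 1,378 kg + 1,540 kg + 1,620 kg + 2,182 kg + 969 kg + 1,162 kg + 2,269 kg + 328 kg + 162 kg + 1,365 kg = 12,975 kg.
12,975 kg ≤ 14,000 kg, so Tier 1 applies.

Tier 1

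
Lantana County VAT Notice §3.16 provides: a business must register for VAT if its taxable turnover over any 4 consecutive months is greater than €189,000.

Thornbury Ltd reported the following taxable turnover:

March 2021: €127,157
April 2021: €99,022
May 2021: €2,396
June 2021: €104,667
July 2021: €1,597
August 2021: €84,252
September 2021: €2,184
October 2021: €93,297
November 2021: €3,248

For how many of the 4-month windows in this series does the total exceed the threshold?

4

March 2021–June 2021: €127,157 + €99,022 + €2,396 + €104,667 = €333,242 (over)
April 2021–July 2021: €99,022 + €2,396 + €104,667 + €1,597 = €207,682 (over)
May 2021–August 2021: €2,396 + €104,667 + €1,597 + €84,252 = €192,912 (over)
June 2021–September 2021: €104,667 + €1,597 + €84,252 + €2,184 = €192,700 (over)
July 2021–October 2021: €1,597 + €84,252 + €2,184 + €93,297 = €181,330 (under)
August 2021–November 2021: €84,252 + €2,184 + €93,297 + €3,248 = €182,981 (under)
4 windows exceed the threshold.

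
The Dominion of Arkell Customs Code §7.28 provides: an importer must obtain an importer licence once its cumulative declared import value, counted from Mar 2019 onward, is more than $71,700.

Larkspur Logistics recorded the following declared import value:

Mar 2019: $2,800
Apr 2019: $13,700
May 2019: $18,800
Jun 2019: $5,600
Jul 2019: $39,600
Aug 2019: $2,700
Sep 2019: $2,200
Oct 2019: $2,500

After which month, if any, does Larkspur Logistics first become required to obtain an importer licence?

Through Mar 2019: $2,800
Through Apr 2019: $16,500
Through May 2019: $35,300
Through Jun 2019: $40,900
Through Jul 2019: $80,500 ← exceeds threshold

Jul 2019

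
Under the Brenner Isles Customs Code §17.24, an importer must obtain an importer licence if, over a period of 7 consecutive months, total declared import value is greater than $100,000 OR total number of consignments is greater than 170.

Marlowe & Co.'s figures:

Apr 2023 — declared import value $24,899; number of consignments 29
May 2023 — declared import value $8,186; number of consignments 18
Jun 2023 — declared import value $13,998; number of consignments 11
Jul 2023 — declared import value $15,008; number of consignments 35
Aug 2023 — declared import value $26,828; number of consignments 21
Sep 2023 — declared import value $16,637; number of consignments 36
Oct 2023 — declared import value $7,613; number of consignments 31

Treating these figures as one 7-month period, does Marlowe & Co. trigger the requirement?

Yes

Total declared import value: $24,899 + $8,186 + $13,998 + $15,008 + $26,828 + $16,637 + $7,613 = $113,169 (> $100,000).
Total number of consignments: 29 + 18 + 11 + 35 + 21 + 36 + 31 = 181 (> 170).
The test is 'or': at least one threshold is exceeded.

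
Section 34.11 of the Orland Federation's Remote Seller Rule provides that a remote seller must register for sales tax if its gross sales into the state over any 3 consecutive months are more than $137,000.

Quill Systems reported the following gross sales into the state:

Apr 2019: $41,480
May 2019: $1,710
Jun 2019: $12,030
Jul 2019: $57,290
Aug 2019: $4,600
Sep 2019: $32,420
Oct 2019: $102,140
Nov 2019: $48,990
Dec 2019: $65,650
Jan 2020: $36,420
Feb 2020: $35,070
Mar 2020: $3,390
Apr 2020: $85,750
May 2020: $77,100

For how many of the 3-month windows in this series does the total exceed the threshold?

Apr 2019–Jun 2019: $41,480 + $1,710 + $12,030 = $55,220 (under)
May 2019–Jul 2019: $1,710 + $12,030 + $57,290 = $71,030 (under)
Jun 2019–Aug 2019: $12,030 + $57,290 + $4,600 = $73,920 (under)
Jul 2019–Sep 2019: $57,290 + $4,600 + $32,420 = $94,310 (under)
Aug 2019–Oct 2019: $4,600 + $32,420 + $102,140 = $139,160 (over)
Sep 2019–Nov 2019: $32,420 + $102,140 + $48,990 = $183,550 (over)
Oct 2019–Dec 2019: $102,140 + $48,990 + $65,650 = $216,780 (over)
Nov 2019–Jan 2020: $48,990 + $65,650 + $36,420 = $151,060 (over)
Dec 2019–Feb 2020: $65,650 + $36,420 + $35,070 = $137,140 (over)
Jan 2020–Mar 2020: $36,420 + $35,070 + $3,390 = $74,880 (under)
Feb 2020–Apr 2020: $35,070 + $3,390 + $85,750 = $124,210 (under)
Mar 2020–May 2020: $3,390 + $85,750 + $77,100 = $166,240 (over)
6 windows exceed the threshold.

6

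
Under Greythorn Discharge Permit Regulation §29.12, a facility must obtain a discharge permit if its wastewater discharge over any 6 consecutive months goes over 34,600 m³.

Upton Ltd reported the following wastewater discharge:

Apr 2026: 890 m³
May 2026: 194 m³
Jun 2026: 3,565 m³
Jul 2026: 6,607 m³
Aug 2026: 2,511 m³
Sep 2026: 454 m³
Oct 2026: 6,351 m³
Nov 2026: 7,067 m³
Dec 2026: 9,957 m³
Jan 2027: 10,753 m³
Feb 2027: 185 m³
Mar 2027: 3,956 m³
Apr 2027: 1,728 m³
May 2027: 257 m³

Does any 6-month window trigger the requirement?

Yes

Apr 2026–Sep 2026: 890 m³ + 194 m³ + 3,565 m³ + 6,607 m³ + 2,511 m³ + 454 m³ = 14,221 m³ (under)
May 2026–Oct 2026: 194 m³ + 3,565 m³ + 6,607 m³ + 2,511 m³ + 454 m³ + 6,351 m³ = 19,682 m³ (under)
Jun 2026–Nov 2026: 3,565 m³ + 6,607 m³ + 2,511 m³ + 454 m³ + 6,351 m³ + 7,067 m³ = 26,555 m³ (under)
Jul 2026–Dec 2026: 6,607 m³ + 2,511 m³ + 454 m³ + 6,351 m³ + 7,067 m³ + 9,957 m³ = 32,947 m³ (under)
Aug 2026–Jan 2027: 2,511 m³ + 454 m³ + 6,351 m³ + 7,067 m³ + 9,957 m³ + 10,753 m³ = 37,093 m³ (over)
Sep 2026–Feb 2027: 454 m³ + 6,351 m³ + 7,067 m³ + 9,957 m³ + 10,753 m³ + 185 m³ = 34,767 m³ (over)
Oct 2026–Mar 2027: 6,351 m³ + 7,067 m³ + 9,957 m³ + 10,753 m³ + 185 m³ + 3,956 m³ = 38,269 m³ (over)
Nov 2026–Apr 2027: 7,067 m³ + 9,957 m³ + 10,753 m³ + 185 m³ + 3,956 m³ + 1,728 m³ = 33,646 m³ (under)
Dec 2026–May 2027: 9,957 m³ + 10,753 m³ + 185 m³ + 3,956 m³ + 1,728 m³ + 257 m³ = 26,836 m³ (under)
At least one window exceeds 34,600 m³.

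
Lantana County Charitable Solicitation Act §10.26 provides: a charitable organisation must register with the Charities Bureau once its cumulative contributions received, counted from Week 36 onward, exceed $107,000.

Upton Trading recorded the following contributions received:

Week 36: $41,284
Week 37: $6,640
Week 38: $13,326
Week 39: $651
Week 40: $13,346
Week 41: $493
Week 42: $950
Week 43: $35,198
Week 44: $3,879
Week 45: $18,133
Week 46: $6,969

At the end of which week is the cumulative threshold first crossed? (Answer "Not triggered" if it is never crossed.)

Week 43

Through Week 36: $41,284
Through Week 37: $47,924
Through Week 38: $61,250
Through Week 39: $61,901
Through Week 40: $75,247
Through Week 41: $75,740
Through Week 42: $76,690
Through Week 43: $111,888 ← exceeds threshold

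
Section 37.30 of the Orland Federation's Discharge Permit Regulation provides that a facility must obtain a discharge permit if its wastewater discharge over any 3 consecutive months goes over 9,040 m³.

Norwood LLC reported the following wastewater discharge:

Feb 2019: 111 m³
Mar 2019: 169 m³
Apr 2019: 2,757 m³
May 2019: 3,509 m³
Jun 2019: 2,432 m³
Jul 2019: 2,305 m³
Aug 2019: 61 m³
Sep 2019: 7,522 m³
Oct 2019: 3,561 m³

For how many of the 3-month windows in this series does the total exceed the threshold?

Feb 2019–Apr 2019: 111 m³ + 169 m³ + 2,757 m³ = 3,037 m³ (under)
Mar 2019–May 2019: 169 m³ + 2,757 m³ + 3,509 m³ = 6,435 m³ (under)
Apr 2019–Jun 2019: 2,757 m³ + 3,509 m³ + 2,432 m³ = 8,698 m³ (under)
May 2019–Jul 2019: 3,509 m³ + 2,432 m³ + 2,305 m³ = 8,246 m³ (under)
Jun 2019–Aug 2019: 2,432 m³ + 2,305 m³ + 61 m³ = 4,798 m³ (under)
Jul 2019–Sep 2019: 2,305 m³ + 61 m³ + 7,522 m³ = 9,888 m³ (over)
Aug 2019–Oct 2019: 61 m³ + 7,522 m³ + 3,561 m³ = 11,144 m³ (over)
2 windows exceed the threshold.

2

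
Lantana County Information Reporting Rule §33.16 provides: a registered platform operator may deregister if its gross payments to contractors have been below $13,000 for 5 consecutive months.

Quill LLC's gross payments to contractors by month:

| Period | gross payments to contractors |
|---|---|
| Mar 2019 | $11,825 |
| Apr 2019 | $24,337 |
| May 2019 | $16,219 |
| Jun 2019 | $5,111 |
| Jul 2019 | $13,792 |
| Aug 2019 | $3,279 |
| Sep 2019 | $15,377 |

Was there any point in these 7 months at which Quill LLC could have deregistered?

No

Months below $13,000: Mar 2019, Jun 2019, Aug 2019.
Longest run of consecutive months below the threshold: 1.
1 < 5, so Quill LLC never became eligible.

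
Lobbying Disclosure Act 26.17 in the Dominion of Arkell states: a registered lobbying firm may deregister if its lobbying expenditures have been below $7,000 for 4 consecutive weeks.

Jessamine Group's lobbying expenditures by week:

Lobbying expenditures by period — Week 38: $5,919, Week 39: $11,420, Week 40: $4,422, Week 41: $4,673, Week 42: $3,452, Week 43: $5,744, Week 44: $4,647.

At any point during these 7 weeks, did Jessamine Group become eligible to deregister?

Weeks below $7,000: Week 38, Week 40, Week 41, Week 42, Week 43, Week 44.
Longest run of consecutive weeks below the threshold: 5.
5 ≥ 4, so Jessamine Group became eligible.

Yes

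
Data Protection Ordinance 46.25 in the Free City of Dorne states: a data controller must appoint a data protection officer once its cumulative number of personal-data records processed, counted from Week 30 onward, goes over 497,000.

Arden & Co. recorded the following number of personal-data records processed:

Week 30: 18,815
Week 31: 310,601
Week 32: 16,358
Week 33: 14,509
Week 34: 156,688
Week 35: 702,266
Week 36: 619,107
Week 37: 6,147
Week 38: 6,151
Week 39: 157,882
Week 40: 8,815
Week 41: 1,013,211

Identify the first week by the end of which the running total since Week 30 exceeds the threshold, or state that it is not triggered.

Through Week 30: 18,815
Through Week 31: 329,416
Through Week 32: 345,774
Through Week 33: 360,283
Through Week 34: 516,971 ← exceeds threshold

Week 34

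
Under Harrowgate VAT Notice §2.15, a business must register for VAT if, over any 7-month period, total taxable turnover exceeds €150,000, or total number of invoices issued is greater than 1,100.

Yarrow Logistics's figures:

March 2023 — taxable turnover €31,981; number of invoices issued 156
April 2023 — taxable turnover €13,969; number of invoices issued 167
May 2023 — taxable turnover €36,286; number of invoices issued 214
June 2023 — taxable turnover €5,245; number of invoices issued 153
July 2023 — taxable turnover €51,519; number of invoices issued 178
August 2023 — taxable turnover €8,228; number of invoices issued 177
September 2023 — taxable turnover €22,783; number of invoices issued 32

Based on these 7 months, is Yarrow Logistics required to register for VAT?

Yes

Total taxable turnover: €31,981 + €13,969 + €36,286 + €5,245 + €51,519 + €8,228 + €22,783 = €170,011 (> €150,000).
Total number of invoices issued: 156 + 167 + 214 + 153 + 178 + 177 + 32 = 1,077 (≤ 1,100).
The test is 'or': at least one threshold is exceeded.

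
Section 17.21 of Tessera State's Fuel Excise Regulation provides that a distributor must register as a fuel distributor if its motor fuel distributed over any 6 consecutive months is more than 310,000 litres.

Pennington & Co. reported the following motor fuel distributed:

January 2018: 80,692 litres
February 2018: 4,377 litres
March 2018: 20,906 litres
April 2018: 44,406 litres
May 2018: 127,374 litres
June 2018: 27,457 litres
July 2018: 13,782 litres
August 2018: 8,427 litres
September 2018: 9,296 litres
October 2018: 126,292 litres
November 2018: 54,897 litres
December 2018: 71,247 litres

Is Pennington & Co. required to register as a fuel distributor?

January 2018–June 2018: 80,692 litres + 4,377 litres + 20,906 litres + 44,406 litres + 127,374 litres + 27,457 litres = 305,212 litres (under)
February 2018–July 2018: 4,377 litres + 20,906 litres + 44,406 litres + 127,374 litres + 27,457 litres + 13,782 litres = 238,302 litres (under)
March 2018–August 2018: 20,906 litres + 44,406 litres + 127,374 litres + 27,457 litres + 13,782 litres + 8,427 litres = 242,352 litres (under)
April 2018–September 2018: 44,406 litres + 127,374 litres + 27,457 litres + 13,782 litres + 8,427 litres + 9,296 litres = 230,742 litres (under)
May 2018–October 2018: 127,374 litres + 27,457 litres + 13,782 litres + 8,427 litres + 9,296 litres + 126,292 litres = 312,628 litres (over)
June 2018–November 2018: 27,457 litres + 13,782 litres + 8,427 litres + 9,296 litres + 126,292 litres + 54,897 litres = 240,151 litres (under)
July 2018–December 2018: 13,782 litres + 8,427 litres + 9,296 litres + 126,292 litres + 54,897 litres + 71,247 litres = 283,941 litres (under)
At least one window exceeds 310,000 litres.

Yes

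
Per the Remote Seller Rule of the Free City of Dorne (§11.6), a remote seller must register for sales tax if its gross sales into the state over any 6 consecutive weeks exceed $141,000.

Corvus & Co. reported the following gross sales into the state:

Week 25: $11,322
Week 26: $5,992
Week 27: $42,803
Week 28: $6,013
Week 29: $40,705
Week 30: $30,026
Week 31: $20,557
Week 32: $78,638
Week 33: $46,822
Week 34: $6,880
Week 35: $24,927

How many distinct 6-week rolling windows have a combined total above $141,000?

Week 25–Week 30: $11,322 + $5,992 + $42,803 + $6,013 + $40,705 + $30,026 = $136,861 (under)
Week 26–Week 31: $5,992 + $42,803 + $6,013 + $40,705 + $30,026 + $20,557 = $146,096 (over)
Week 27–Week 32: $42,803 + $6,013 + $40,705 + $30,026 + $20,557 + $78,638 = $218,742 (over)
Week 28–Week 33: $6,013 + $40,705 + $30,026 + $20,557 + $78,638 + $46,822 = $222,761 (over)
Week 29–Week 34: $40,705 + $30,026 + $20,557 + $78,638 + $46,822 + $6,880 = $223,628 (over)
Week 30–Week 35: $30,026 + $20,557 + $78,638 + $46,822 + $6,880 + $24,927 = $207,850 (over)
5 windows exceed the threshold.

5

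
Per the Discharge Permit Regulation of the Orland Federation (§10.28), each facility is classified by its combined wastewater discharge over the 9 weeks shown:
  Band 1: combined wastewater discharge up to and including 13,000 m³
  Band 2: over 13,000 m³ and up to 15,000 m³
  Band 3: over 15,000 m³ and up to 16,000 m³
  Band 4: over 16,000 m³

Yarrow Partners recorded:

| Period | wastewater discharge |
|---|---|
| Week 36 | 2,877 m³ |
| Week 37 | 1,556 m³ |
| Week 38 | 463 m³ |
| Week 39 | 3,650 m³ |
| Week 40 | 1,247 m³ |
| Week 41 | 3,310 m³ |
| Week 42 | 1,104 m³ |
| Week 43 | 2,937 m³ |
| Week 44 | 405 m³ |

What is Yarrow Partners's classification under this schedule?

Band 4

Combined wastewater discharge: 2,877 m³ + 1,556 m³ + 463 m³ + 3,650 m³ + 1,247 m³ + 3,310 m³ + 1,104 m³ + 2,937 m³ + 405 m³ = 17,549 m³.
17,549 m³ > 16,000 m³, so Band 4 applies.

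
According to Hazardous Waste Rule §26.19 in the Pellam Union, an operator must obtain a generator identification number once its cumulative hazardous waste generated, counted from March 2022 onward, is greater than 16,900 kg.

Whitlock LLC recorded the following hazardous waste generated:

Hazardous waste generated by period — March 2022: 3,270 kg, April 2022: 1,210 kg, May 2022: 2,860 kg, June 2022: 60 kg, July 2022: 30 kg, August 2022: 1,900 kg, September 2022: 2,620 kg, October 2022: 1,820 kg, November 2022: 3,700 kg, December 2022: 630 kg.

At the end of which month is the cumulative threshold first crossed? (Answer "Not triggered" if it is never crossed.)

November 2022

Through March 2022: 3,270 kg
Through April 2022: 4,480 kg
Through May 2022: 7,340 kg
Through June 2022: 7,400 kg
Through July 2022: 7,430 kg
Through August 2022: 9,330 kg
Through September 2022: 11,950 kg
Through October 2022: 13,770 kg
Through November 2022: 17,470 kg ← exceeds threshold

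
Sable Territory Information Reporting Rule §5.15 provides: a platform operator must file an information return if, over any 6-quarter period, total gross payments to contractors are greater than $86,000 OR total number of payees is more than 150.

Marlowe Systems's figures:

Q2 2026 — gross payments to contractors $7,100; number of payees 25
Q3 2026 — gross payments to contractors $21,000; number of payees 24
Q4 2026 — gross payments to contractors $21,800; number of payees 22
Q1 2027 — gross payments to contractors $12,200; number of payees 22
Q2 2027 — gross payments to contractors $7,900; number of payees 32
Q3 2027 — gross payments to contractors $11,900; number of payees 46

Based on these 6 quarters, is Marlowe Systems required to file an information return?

Yes

Total gross payments to contractors: $7,100 + $21,000 + $21,800 + $12,200 + $7,900 + $11,900 = $81,900 (≤ $86,000).
Total number of payees: 25 + 24 + 22 + 22 + 32 + 46 = 171 (> 150).
The test is 'or': at least one threshold is exceeded.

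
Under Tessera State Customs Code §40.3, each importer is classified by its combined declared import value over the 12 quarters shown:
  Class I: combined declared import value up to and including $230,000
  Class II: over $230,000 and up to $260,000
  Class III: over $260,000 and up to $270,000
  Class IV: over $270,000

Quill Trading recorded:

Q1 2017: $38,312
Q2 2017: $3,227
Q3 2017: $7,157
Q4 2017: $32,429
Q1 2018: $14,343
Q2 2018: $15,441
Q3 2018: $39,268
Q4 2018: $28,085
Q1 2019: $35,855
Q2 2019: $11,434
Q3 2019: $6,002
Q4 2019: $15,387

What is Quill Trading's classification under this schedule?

Combined declared import value: $38,312 + $3,227 + $7,157 + $32,429 + $14,343 + $15,441 + $39,268 + $28,085 + $35,855 + $11,434 + $6,002 + $15,387 = $246,940.
$230,000 < $246,940 ≤ $260,000, so Class II applies.

Class II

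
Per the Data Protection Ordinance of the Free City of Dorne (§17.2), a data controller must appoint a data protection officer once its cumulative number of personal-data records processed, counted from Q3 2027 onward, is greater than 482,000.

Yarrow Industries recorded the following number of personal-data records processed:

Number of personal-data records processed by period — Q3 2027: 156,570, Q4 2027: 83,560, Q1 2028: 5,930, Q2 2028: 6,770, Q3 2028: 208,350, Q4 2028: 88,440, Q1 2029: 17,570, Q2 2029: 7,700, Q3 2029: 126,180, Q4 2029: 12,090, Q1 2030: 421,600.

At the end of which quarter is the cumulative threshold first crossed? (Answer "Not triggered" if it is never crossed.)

Q4 2028

Through Q3 2027: 156,570
Through Q4 2027: 240,130
Through Q1 2028: 246,060
Through Q2 2028: 252,830
Through Q3 2028: 461,180
Through Q4 2028: 549,620 ← exceeds threshold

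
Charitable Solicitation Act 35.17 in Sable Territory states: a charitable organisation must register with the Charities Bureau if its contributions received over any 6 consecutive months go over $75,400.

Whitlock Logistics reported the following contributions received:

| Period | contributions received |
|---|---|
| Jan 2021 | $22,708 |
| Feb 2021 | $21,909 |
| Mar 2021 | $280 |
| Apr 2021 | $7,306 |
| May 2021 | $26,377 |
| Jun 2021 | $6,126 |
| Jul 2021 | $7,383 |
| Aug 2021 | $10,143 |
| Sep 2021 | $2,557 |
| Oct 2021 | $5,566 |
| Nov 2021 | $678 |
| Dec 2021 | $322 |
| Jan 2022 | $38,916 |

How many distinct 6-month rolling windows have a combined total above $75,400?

1

Jan 2021–Jun 2021: $22,708 + $21,909 + $280 + $7,306 + $26,377 + $6,126 = $84,706 (over)
Feb 2021–Jul 2021: $21,909 + $280 + $7,306 + $26,377 + $6,126 + $7,383 = $69,381 (under)
Mar 2021–Aug 2021: $280 + $7,306 + $26,377 + $6,126 + $7,383 + $10,143 = $57,615 (under)
Apr 2021–Sep 2021: $7,306 + $26,377 + $6,126 + $7,383 + $10,143 + $2,557 = $59,892 (under)
May 2021–Oct 2021: $26,377 + $6,126 + $7,383 + $10,143 + $2,557 + $5,566 = $58,152 (under)
Jun 2021–Nov 2021: $6,126 + $7,383 + $10,143 + $2,557 + $5,566 + $678 = $32,453 (under)
Jul 2021–Dec 2021: $7,383 + $10,143 + $2,557 + $5,566 + $678 + $322 = $26,649 (under)
Aug 2021–Jan 2022: $10,143 + $2,557 + $5,566 + $678 + $322 + $38,916 = $58,182 (under)
1 window exceeds the threshold.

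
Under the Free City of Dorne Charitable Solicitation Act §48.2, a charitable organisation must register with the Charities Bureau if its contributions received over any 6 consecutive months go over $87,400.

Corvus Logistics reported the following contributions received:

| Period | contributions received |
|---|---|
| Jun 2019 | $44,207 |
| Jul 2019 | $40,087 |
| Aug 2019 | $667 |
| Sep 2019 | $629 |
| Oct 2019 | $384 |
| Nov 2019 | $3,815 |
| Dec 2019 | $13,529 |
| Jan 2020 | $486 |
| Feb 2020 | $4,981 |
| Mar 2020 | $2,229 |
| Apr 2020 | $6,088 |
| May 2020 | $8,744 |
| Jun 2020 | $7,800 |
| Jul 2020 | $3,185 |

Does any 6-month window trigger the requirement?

Jun 2019–Nov 2019: $44,207 + $40,087 + $667 + $629 + $384 + $3,815 = $89,789 (over)
Jul 2019–Dec 2019: $40,087 + $667 + $629 + $384 + $3,815 + $13,529 = $59,111 (under)
Aug 2019–Jan 2020: $667 + $629 + $384 + $3,815 + $13,529 + $486 = $19,510 (under)
Sep 2019–Feb 2020: $629 + $384 + $3,815 + $13,529 + $486 + $4,981 = $23,824 (under)
Oct 2019–Mar 2020: $384 + $3,815 + $13,529 + $486 + $4,981 + $2,229 = $25,424 (under)
Nov 2019–Apr 2020: $3,815 + $13,529 + $486 + $4,981 + $2,229 + $6,088 = $31,128 (under)
Dec 2019–May 2020: $13,529 + $486 + $4,981 + $2,229 + $6,088 + $8,744 = $36,057 (under)
Jan 2020–Jun 2020: $486 + $4,981 + $2,229 + $6,088 + $8,744 + $7,800 = $30,328 (under)
Feb 2020–Jul 2020: $4,981 + $2,229 + $6,088 + $8,744 + $7,800 + $3,185 = $33,027 (under)
At least one window exceeds $87,400.

Yes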